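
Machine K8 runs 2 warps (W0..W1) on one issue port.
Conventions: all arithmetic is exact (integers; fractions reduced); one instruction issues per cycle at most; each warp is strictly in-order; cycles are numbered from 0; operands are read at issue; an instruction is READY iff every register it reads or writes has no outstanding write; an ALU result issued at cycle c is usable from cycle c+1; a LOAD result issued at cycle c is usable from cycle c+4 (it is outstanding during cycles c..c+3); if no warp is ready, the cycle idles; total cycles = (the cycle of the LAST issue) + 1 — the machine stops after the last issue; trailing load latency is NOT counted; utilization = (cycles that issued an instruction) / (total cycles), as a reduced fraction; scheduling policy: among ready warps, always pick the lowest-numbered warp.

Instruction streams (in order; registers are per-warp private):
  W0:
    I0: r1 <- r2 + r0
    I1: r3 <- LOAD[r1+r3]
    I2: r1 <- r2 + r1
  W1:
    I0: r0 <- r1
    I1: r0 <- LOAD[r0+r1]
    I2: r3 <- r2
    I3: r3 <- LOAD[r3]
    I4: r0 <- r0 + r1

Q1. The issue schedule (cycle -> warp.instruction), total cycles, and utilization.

cycle 0: W0.I0
cycle 1: W0.I1
cycle 2: W0.I2
cycle 3: W1.I0
cycle 4: W1.I1
cycle 5: W1.I2
cycle 6: W1.I3
cycle 7: idle
cycle 8: W1.I4

Answer: 9 cycles, utilization 8/9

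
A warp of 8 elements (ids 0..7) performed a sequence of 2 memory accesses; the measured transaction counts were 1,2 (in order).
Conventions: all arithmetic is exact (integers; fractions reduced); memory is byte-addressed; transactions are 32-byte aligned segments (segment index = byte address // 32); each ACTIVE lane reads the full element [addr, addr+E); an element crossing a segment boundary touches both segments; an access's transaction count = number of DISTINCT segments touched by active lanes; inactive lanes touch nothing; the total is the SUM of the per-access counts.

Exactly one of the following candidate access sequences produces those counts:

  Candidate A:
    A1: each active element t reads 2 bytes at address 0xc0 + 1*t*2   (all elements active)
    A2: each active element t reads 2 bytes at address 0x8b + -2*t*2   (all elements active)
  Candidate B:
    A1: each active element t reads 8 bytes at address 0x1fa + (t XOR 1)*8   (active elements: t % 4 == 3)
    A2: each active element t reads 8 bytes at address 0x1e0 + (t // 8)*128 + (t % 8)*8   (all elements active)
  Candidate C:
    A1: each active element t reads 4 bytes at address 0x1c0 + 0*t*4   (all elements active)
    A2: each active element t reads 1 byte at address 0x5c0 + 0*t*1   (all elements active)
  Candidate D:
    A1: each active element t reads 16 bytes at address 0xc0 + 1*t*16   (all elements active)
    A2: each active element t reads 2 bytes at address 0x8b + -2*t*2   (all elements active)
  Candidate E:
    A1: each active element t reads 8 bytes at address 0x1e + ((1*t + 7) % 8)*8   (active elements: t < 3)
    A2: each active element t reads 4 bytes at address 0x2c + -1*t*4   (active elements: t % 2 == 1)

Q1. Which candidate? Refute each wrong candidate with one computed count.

B: A1 gives 2 transactions, not 1
C: A2 gives 1 transaction, not 2
D: A1 gives 4 transactions, not 1
E: A1 gives 3 transactions, not 1
A: all counts match (1,2)

Answer: A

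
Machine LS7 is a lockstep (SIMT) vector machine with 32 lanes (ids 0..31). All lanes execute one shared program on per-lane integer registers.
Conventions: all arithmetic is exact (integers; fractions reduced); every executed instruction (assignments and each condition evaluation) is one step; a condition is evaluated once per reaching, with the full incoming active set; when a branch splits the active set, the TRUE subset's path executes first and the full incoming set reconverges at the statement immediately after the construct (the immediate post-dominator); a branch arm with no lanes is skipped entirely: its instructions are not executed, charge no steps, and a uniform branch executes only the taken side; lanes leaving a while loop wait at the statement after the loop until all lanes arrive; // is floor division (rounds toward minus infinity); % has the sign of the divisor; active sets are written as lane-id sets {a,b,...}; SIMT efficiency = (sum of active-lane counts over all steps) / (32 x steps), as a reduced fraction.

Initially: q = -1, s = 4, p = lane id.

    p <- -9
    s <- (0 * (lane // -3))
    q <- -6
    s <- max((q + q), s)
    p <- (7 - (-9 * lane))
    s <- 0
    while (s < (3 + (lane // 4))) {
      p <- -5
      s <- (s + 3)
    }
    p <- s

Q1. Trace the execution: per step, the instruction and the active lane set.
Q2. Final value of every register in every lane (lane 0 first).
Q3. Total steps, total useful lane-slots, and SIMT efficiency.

step 0: p <- -9                      {0,1,2,3,4,5,6,7,8,9,10,11,12,13,14,15,16,17,18,19,20,21,22,23,24,25,26,27,28,29,30,31}
step 1: s <- (0 * (lane // -3))      {0,1,2,3,4,5,6,7,8,9,10,11,12,13,14,15,16,17,18,19,20,21,22,23,24,25,26,27,28,29,30,31}
step 2: q <- -6                      {0,1,2,3,4,5,6,7,8,9,10,11,12,13,14,15,16,17,18,19,20,21,22,23,24,25,26,27,28,29,30,31}
step 3: s <- max((q + q), s)         {0,1,2,3,4,5,6,7,8,9,10,11,12,13,14,15,16,17,18,19,20,21,22,23,24,25,26,27,28,29,30,31}
step 4: p <- (7 - (-9 * lane))       {0,1,2,3,4,5,6,7,8,9,10,11,12,13,14,15,16,17,18,19,20,21,22,23,24,25,26,27,28,29,30,31}
step 5: s <- 0                       {0,1,2,3,4,5,6,7,8,9,10,11,12,13,14,15,16,17,18,19,20,21,22,23,24,25,26,27,28,29,30,31}
step 6: eval (s < (3 + (lane // 4))) {0,1,2,3,4,5,6,7,8,9,10,11,12,13,14,15,16,17,18,19,20,21,22,23,24,25,26,27,28,29,30,31}
step 7: p <- -5                      {0,1,2,3,4,5,6,7,8,9,10,11,12,13,14,15,16,17,18,19,20,21,22,23,24,25,26,27,28,29,30,31}
step 8: s <- (s + 3)                 {0,1,2,3,4,5,6,7,8,9,10,11,12,13,14,15,16,17,18,19,20,21,22,23,24,25,26,27,28,29,30,31}
step 9: eval (s < (3 + (lane // 4))) {0,1,2,3,4,5,6,7,8,9,10,11,12,13,14,15,16,17,18,19,20,21,22,23,24,25,26,27,28,29,30,31}
step 10: p <- -5                      {4,5,6,7,8,9,10,11,12,13,14,15,16,17,18,19,20,21,22,23,24,25,26,27,28,29,30,31}
step 11: s <- (s + 3)                 {4,5,6,7,8,9,10,11,12,13,14,15,16,17,18,19,20,21,22,23,24,25,26,27,28,29,30,31}
step 12: eval (s < (3 + (lane // 4))) {4,5,6,7,8,9,10,11,12,13,14,15,16,17,18,19,20,21,22,23,24,25,26,27,28,29,30,31}
step 13: p <- -5                      {16,17,18,19,20,21,22,23,24,25,26,27,28,29,30,31}
step 14: s <- (s + 3)                 {16,17,18,19,20,21,22,23,24,25,26,27,28,29,30,31}
step 15: eval (s < (3 + (lane // 4))) {16,17,18,19,20,21,22,23,24,25,26,27,28,29,30,31}
step 16: p <- -5                      {28,29,30,31}
step 17: s <- (s + 3)                 {28,29,30,31}
step 18: eval (s < (3 + (lane // 4))) {28,29,30,31}
step 19: p <- s                       {0,1,2,3,4,5,6,7,8,9,10,11,12,13,14,15,16,17,18,19,20,21,22,23,24,25,26,27,28,29,30,31}

Answer: 20 steps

q: -6,-6,-6,-6,-6,-6,-6,-6,-6,-6,-6,-6,-6,-6,-6,-6,-6,-6,-6,-6,-6,-6,-6,-6,-6,-6,-6,-6,-6,-6,-6,-6
s: 3,3,3,3,6,6,6,6,6,6,6,6,6,6,6,6,9,9,9,9,9,9,9,9,9,9,9,9,12,12,12,12
p: 3,3,3,3,6,6,6,6,6,6,6,6,6,6,6,6,9,9,9,9,9,9,9,9,9,9,9,9,12,12,12,12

steps = 20; useful = 496; efficiency = 496/640 = 31/40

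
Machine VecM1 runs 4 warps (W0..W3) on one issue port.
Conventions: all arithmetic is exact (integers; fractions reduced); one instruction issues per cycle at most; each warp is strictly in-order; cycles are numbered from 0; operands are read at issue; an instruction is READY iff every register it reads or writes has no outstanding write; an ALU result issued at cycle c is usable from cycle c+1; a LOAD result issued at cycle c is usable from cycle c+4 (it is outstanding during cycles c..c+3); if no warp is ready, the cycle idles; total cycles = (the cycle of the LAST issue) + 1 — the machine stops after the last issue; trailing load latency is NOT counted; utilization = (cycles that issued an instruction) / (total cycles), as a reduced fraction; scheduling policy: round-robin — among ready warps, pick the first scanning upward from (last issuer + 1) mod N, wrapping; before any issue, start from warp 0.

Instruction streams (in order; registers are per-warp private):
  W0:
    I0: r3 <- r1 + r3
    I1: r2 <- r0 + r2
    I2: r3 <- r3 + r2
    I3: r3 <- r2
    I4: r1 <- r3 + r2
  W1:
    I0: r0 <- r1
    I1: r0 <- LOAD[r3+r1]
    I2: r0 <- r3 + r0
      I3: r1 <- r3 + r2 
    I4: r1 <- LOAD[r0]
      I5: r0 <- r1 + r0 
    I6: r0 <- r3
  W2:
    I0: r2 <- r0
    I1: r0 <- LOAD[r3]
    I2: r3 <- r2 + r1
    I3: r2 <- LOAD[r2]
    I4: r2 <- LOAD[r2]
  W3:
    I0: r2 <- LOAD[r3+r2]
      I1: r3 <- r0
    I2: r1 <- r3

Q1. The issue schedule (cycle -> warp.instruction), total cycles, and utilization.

cycle 0: W0.I0
cycle 1: W1.I0
cycle 2: W2.I0
cycle 3: W3.I0
cycle 4: W0.I1
cycle 5: W1.I1
cycle 6: W2.I1
cycle 7: W3.I1
cycle 8: W0.I2
cycle 9: W1.I2
cycle 10: W2.I2
cycle 11: W3.I2
cycle 12: W0.I3
cycle 13: W1.I3
cycle 14: W2.I3
cycle 15: W0.I4
cycle 16: W1.I4
cycle 17: idle
cycle 18: W2.I4
cycle 19: idle
cycle 20: W1.I5
cycle 21: W1.I6

Answer: 22 cycles, utilization 10/11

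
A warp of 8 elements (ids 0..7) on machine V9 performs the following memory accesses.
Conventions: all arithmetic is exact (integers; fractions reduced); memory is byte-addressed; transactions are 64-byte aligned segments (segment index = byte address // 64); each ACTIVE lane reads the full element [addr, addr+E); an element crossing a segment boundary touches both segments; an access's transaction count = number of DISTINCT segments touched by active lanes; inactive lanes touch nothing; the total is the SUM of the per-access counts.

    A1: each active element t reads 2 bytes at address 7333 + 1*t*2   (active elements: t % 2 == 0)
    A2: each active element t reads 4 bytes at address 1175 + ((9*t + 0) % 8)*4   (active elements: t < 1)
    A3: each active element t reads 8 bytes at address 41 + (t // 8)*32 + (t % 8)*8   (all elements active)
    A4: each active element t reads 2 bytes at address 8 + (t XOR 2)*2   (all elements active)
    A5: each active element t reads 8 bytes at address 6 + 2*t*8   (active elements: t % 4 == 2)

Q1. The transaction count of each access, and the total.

A1: 1 transaction
A2: 1 transaction
A3: 2 transactions
A4: 1 transaction
A5: 2 transactions

Answer: 1,1,2,1,2; total 7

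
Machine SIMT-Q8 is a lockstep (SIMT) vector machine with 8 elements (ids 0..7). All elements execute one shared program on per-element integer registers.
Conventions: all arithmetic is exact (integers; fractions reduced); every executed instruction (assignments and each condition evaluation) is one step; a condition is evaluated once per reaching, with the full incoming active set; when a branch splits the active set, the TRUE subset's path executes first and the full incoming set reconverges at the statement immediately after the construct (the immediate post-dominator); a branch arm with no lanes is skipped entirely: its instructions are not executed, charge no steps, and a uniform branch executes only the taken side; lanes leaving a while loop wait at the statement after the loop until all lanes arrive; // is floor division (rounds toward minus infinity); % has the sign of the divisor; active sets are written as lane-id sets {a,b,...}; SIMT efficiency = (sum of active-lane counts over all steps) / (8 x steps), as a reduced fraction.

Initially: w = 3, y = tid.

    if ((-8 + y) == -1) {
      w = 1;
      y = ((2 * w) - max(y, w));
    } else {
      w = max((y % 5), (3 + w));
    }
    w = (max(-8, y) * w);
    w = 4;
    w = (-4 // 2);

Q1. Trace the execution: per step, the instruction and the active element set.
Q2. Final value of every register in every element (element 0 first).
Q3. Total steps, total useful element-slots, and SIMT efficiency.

step 0: eval ((-8 + y) == -1)        {0,1,2,3,4,5,6,7}
step 1: w <- 1                       {7}
step 2: y <- ((2 * w) - max(y, w))   {7}
step 3: w <- max((y % 5), (3 + w))   {0,1,2,3,4,5,6}
step 4: w <- (max(-8, y) * w)        {0,1,2,3,4,5,6,7}
step 5: w <- 4                       {0,1,2,3,4,5,6,7}
step 6: w <- (-4 // 2)               {0,1,2,3,4,5,6,7}

Answer: 7 steps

w: -2,-2,-2,-2,-2,-2,-2,-2
y: 0,1,2,3,4,5,6,-5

steps = 7; useful = 41; efficiency = 41/56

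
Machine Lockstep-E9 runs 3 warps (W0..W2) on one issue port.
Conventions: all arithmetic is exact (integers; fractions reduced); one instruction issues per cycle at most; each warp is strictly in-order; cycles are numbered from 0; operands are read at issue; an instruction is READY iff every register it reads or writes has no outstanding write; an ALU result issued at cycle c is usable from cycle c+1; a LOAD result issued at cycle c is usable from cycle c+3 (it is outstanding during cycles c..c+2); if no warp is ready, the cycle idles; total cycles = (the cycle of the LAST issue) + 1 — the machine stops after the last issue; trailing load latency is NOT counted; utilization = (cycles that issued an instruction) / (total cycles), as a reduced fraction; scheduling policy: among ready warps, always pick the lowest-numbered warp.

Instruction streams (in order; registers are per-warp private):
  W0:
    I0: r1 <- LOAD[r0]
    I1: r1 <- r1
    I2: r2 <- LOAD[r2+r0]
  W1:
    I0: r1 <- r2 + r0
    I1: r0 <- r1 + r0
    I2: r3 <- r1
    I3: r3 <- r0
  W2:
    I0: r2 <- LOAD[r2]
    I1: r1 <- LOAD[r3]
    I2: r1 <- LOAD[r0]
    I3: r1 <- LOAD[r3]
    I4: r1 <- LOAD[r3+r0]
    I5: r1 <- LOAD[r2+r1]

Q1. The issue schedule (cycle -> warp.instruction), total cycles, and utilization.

cycle 0: W0.I0
cycle 1: W1.I0
cycle 2: W1.I1
cycle 3: W0.I1
cycle 4: W0.I2
cycle 5: W1.I2
cycle 6: W1.I3
cycle 7: W2.I0
cycle 8: W2.I1
cycle 9: idle
cycle 10: idle
cycle 11: W2.I2
cycle 12: idle
cycle 13: idle
cycle 14: W2.I3
cycle 15: idle
cycle 16: idle
cycle 17: W2.I4
cycle 18: idle
cycle 19: idle
cycle 20: W2.I5

Answer: 21 cycles, utilization 13/21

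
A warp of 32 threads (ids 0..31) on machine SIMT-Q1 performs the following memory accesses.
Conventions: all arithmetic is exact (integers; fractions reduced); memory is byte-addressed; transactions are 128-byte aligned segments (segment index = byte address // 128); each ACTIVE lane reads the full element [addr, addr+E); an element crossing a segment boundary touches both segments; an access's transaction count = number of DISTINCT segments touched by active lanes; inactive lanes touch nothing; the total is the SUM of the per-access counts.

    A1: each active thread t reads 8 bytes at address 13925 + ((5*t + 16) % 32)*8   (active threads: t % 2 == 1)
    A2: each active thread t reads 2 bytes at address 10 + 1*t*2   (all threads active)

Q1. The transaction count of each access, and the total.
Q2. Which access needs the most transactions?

A1: 3 transactions
A2: 1 transaction

Answer: 3,1; total 4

Answer: A1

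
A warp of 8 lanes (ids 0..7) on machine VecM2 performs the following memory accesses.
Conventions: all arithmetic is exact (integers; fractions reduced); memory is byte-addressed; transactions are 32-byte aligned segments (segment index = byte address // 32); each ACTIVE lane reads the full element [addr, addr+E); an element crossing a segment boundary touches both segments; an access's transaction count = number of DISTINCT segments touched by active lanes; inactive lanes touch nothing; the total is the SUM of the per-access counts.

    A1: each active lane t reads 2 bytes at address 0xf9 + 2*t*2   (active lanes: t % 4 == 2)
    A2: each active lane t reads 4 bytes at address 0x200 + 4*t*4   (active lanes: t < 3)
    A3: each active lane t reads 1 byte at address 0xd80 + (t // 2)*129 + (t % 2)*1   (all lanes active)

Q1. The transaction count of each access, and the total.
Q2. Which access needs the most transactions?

A1: 1 transaction
A2: 2 transactions
A3: 4 transactions

Answer: 1,2,4; total 7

Answer: A3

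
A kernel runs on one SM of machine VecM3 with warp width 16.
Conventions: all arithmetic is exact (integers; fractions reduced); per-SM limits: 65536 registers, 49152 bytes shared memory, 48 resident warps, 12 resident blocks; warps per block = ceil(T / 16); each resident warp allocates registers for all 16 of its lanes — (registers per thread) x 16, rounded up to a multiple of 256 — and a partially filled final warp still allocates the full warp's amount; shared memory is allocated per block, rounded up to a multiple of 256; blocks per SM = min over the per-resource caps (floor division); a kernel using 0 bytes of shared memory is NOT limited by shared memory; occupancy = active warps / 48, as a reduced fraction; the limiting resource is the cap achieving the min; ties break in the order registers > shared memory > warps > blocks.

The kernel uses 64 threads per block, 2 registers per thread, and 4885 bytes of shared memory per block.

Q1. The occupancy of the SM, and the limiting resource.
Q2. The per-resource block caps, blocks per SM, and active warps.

Answer: occupancy 3/4, limited by shared memory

registers: 64 blocks
shared memory: 9 blocks
warps: 12 blocks
blocks: 12 blocks

Answer: 9 blocks, 36 active warps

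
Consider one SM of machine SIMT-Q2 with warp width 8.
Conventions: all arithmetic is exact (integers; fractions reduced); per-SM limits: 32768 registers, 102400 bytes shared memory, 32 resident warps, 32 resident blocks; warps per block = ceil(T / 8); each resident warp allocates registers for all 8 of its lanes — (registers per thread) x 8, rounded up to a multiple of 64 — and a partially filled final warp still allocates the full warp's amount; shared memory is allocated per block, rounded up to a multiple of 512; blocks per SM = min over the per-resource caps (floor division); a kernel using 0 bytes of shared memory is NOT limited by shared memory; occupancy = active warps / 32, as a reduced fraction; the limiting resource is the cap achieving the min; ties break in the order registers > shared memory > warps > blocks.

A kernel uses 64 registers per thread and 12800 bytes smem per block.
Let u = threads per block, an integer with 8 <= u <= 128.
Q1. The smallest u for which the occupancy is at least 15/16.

Answer: u = 25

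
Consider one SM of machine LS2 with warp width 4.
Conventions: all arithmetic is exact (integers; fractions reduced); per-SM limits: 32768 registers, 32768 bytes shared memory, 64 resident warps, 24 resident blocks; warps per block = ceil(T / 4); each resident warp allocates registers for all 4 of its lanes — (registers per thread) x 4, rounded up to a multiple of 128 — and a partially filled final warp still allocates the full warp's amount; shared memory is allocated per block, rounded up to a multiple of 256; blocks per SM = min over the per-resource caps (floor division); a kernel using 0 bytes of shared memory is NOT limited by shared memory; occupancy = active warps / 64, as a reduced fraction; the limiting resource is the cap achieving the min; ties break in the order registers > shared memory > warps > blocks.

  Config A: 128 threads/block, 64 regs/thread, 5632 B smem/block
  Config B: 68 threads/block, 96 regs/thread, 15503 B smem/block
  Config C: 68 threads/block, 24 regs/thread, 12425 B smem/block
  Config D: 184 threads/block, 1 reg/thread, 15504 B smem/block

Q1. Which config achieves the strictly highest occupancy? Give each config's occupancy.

occupancies: A 1, B 17/32, C 17/32, D 23/32

Answer: A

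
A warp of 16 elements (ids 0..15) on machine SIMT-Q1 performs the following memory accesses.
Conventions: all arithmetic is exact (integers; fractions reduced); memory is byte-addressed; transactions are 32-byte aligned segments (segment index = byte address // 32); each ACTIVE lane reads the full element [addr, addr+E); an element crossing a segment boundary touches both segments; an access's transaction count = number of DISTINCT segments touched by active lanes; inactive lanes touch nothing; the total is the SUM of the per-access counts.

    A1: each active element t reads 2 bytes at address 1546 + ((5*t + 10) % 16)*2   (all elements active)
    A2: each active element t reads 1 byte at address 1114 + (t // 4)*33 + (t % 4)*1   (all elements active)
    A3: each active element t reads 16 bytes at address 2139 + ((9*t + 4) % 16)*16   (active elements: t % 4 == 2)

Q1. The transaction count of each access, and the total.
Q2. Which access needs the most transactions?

A1: 2 transactions
A2: 5 transactions
A3: 8 transactions

Answer: 2,5,8; total 15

Answer: A3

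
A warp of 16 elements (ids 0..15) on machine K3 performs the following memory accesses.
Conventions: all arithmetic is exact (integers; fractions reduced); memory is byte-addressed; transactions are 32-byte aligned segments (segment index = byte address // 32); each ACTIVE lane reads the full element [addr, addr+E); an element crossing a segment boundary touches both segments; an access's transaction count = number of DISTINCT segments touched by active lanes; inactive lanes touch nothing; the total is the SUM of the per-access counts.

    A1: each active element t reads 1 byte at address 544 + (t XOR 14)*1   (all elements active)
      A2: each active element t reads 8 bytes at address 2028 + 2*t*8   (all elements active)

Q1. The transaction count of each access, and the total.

A1: 1 transaction
A2: 9 transactions

Answer: 1,9; total 10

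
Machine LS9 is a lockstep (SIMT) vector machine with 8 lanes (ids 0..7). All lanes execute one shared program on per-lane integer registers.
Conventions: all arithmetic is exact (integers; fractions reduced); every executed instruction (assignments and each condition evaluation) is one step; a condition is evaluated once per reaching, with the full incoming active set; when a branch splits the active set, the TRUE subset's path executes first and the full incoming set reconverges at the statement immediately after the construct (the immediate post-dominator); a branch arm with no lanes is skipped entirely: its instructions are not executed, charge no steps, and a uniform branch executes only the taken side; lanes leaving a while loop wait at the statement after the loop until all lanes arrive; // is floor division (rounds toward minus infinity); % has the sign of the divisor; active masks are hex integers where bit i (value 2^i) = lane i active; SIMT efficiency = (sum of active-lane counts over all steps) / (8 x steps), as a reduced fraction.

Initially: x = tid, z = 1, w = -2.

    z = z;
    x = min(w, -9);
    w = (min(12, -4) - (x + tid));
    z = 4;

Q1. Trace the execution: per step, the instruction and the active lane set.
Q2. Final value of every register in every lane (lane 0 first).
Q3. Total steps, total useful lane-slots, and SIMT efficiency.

step 0: z <- z                       0xff
step 1: x <- min(w, -9)              0xff
step 2: w <- (min(12, -4) - (x + tid)) 0xff
step 3: z <- 4                       0xff

Answer: 4 steps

x: -9,-9,-9,-9,-9,-9,-9,-9
z: 4,4,4,4,4,4,4,4
w: 5,4,3,2,1,0,-1,-2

steps = 4; useful = 32; efficiency = 32/32 = 1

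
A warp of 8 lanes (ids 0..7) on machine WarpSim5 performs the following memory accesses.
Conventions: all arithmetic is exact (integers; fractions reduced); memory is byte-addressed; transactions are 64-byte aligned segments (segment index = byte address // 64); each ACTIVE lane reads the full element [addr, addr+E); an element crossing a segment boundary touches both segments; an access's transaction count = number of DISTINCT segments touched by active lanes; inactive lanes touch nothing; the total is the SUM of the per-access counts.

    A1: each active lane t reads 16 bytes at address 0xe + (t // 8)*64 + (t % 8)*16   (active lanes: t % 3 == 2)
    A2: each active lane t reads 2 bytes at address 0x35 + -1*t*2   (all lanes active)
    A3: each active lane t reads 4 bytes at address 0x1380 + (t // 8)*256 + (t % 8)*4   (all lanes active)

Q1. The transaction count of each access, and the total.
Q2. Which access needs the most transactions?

A1: 2 transactions
A2: 1 transaction
A3: 1 transaction

Answer: 2,1,1; total 4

Answer: A1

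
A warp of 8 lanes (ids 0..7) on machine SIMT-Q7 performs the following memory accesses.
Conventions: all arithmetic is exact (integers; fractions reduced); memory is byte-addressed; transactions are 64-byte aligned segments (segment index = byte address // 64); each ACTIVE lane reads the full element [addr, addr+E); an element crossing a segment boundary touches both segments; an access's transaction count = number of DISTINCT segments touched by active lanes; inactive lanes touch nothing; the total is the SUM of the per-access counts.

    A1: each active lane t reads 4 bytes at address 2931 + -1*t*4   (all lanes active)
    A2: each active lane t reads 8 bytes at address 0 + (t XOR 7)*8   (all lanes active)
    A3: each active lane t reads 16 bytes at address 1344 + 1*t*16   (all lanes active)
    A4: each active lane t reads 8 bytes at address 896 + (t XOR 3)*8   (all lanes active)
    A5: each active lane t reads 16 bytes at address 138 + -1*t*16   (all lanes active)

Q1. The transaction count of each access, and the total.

A1: 1 transaction
A2: 1 transaction
A3: 2 transactions
A4: 1 transaction
A5: 3 transactions

Answer: 1,1,2,1,3; total 8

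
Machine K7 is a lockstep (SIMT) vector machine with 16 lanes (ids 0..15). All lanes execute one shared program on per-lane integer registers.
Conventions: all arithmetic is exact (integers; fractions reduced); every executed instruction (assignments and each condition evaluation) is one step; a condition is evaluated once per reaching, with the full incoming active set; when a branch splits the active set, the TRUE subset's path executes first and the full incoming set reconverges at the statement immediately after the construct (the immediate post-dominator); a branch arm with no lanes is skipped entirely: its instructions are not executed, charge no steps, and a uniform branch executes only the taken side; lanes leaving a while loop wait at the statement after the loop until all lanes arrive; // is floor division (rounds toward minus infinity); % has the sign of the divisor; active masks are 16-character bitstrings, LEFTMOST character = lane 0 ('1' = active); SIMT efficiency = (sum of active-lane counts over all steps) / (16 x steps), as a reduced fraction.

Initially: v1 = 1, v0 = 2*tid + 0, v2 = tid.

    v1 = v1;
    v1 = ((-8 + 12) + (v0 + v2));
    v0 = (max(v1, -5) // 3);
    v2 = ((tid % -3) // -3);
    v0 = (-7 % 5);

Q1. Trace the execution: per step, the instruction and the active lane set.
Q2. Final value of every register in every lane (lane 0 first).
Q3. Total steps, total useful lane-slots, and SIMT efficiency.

step 0: v1 <- v1                     1111111111111111
step 1: v1 <- ((-8 + 12) + (v0 + v2)) 1111111111111111
step 2: v0 <- (max(v1, -5) // 3)     1111111111111111
step 3: v2 <- ((tid % -3) // -3)     1111111111111111
step 4: v0 <- (-7 % 5)               1111111111111111

Answer: 5 steps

v1: 4,7,10,13,16,19,22,25,28,31,34,37,40,43,46,49
v0: 3,3,3,3,3,3,3,3,3,3,3,3,3,3,3,3
v2: 0,0,0,0,0,0,0,0,0,0,0,0,0,0,0,0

steps = 5; useful = 80; efficiency = 80/80 = 1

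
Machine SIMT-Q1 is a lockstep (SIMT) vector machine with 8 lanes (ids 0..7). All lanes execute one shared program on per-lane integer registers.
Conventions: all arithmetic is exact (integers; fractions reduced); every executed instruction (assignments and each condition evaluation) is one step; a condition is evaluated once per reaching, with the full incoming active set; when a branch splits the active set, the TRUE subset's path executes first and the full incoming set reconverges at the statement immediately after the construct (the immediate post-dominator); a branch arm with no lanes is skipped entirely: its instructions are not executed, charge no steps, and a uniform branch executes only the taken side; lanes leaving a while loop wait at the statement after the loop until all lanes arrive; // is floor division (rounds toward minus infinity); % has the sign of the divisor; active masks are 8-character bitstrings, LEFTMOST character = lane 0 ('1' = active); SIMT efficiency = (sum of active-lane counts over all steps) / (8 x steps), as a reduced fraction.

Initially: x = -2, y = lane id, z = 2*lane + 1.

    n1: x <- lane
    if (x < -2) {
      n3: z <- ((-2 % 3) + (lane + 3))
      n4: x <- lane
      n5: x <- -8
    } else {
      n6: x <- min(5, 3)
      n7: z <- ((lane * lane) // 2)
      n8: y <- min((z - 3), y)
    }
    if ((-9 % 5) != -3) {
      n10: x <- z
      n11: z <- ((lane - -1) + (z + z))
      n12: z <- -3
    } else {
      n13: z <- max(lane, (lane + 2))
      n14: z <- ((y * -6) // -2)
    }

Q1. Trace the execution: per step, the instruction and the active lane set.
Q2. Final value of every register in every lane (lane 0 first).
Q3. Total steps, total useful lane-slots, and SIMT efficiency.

step 0: x <- lane                    11111111
step 1: eval (x < -2)                11111111
step 2: x <- min(5, 3)               11111111
step 3: z <- ((lane * lane) // 2)    11111111
step 4: y <- min((z - 3), y)         11111111
step 5: eval ((-9 % 5) != -3)        11111111
step 6: x <- z                       11111111
step 7: z <- ((lane - -1) + (z + z)) 11111111
step 8: z <- -3                      11111111

Answer: 9 steps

x: 0,0,2,4,8,12,18,24
y: -3,-3,-1,1,4,5,6,7
z: -3,-3,-3,-3,-3,-3,-3,-3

steps = 9; useful = 72; efficiency = 72/72 = 1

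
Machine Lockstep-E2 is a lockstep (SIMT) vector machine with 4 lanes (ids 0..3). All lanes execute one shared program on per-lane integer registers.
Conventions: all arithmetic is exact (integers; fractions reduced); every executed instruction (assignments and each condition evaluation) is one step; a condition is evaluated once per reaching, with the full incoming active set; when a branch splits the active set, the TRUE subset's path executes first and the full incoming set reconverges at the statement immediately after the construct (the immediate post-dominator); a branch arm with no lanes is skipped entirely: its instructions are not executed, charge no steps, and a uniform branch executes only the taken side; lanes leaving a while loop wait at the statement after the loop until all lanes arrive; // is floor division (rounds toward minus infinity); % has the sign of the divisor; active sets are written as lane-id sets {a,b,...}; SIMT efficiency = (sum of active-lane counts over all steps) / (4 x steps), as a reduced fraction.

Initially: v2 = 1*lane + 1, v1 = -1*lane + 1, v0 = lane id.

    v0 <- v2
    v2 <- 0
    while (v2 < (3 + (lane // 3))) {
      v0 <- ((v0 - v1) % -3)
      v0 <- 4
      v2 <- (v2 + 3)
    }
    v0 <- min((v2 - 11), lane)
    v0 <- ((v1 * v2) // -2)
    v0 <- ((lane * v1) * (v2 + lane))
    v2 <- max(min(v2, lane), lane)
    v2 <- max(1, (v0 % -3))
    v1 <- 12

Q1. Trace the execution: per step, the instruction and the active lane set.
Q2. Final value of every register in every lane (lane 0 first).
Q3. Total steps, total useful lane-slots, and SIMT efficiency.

step 0: v0 <- v2                     {0,1,2,3}
step 1: v2 <- 0                      {0,1,2,3}
step 2: eval (v2 < (3 + (lane // 3))) {0,1,2,3}
step 3: v0 <- ((v0 - v1) % -3)       {0,1,2,3}
step 4: v0 <- 4                      {0,1,2,3}
step 5: v2 <- (v2 + 3)               {0,1,2,3}
step 6: eval (v2 < (3 + (lane // 3))) {0,1,2,3}
step 7: v0 <- ((v0 - v1) % -3)       {3}
step 8: v0 <- 4                      {3}
step 9: v2 <- (v2 + 3)               {3}
step 10: eval (v2 < (3 + (lane // 3))) {3}
step 11: v0 <- min((v2 - 11), lane)   {0,1,2,3}
step 12: v0 <- ((v1 * v2) // -2)      {0,1,2,3}
step 13: v0 <- ((lane * v1) * (v2 + lane)) {0,1,2,3}
step 14: v2 <- max(min(v2, lane), lane) {0,1,2,3}
step 15: v2 <- max(1, (v0 % -3))      {0,1,2,3}
step 16: v1 <- 12                     {0,1,2,3}

Answer: 17 steps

v2: 1,1,1,1
v1: 12,12,12,12
v0: 0,0,-10,-54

steps = 17; useful = 56; efficiency = 56/68 = 14/17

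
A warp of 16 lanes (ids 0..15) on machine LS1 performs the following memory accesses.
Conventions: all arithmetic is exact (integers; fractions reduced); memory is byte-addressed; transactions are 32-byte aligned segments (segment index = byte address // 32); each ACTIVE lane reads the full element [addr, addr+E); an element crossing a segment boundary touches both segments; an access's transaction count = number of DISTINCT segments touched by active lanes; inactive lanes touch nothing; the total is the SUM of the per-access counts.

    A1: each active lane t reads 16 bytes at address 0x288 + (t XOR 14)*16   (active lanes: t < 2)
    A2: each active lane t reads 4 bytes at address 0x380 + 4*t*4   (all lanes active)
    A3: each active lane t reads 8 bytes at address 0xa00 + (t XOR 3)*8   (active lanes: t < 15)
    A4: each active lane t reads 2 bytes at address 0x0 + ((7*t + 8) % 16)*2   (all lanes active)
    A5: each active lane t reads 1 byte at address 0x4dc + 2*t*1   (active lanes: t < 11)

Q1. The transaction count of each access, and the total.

A1: 2 transactions
A2: 8 transactions
A3: 4 transactions
A4: 1 transaction
A5: 2 transactions

Answer: 2,8,4,1,2; total 17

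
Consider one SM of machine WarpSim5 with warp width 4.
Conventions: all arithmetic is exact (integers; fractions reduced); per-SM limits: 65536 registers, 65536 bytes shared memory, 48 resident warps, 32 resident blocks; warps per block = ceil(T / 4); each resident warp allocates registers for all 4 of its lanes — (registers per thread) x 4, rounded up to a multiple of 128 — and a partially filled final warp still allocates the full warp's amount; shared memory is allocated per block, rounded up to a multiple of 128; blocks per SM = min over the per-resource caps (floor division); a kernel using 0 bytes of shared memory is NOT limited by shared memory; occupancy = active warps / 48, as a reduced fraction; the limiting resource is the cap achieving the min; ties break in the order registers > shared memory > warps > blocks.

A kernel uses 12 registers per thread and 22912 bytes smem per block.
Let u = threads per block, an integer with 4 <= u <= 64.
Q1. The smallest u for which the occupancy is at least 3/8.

Answer: u = 33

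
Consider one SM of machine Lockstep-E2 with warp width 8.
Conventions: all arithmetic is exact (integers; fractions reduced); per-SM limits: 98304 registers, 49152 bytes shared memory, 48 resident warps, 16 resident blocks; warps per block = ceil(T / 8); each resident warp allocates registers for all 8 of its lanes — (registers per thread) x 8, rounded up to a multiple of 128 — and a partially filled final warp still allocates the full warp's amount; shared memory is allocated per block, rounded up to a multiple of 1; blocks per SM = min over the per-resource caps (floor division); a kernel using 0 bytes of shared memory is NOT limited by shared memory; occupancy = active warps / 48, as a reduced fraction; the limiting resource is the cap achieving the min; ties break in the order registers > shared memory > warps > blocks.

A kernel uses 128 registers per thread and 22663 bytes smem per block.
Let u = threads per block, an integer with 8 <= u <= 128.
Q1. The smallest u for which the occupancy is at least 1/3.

Answer: u = 57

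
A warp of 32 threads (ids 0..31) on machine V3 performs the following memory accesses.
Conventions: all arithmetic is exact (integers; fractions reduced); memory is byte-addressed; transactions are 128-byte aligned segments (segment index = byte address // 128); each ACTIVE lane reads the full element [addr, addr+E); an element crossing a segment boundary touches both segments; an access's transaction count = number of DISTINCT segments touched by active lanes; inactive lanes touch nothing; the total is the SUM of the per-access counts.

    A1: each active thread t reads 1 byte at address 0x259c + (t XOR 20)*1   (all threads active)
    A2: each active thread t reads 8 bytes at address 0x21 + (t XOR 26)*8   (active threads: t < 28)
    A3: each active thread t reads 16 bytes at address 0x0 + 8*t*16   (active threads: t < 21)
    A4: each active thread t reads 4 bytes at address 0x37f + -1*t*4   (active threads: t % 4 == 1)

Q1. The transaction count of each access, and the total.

A1: 1 transaction
A2: 3 transactions
A3: 21 transactions
A4: 1 transaction

Answer: 1,3,21,1; total 26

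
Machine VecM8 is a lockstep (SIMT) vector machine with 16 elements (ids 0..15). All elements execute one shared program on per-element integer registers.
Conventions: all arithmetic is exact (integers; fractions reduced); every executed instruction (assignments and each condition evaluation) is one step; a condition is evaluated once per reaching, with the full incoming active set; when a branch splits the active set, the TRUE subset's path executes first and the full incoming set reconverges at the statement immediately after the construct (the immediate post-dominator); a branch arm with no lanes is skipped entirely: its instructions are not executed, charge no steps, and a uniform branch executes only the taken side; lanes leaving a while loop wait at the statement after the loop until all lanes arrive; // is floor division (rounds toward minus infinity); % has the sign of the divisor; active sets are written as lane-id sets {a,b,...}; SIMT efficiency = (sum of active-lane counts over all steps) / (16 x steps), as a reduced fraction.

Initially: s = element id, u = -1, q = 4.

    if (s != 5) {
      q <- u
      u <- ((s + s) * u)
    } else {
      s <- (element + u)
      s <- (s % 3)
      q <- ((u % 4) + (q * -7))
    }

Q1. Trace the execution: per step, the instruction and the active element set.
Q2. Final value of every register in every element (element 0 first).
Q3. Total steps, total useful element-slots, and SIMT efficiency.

step 0: eval (s != 5)                {0,1,2,3,4,5,6,7,8,9,10,11,12,13,14,15}
step 1: q <- u                       {0,1,2,3,4,6,7,8,9,10,11,12,13,14,15}
step 2: u <- ((s + s) * u)           {0,1,2,3,4,6,7,8,9,10,11,12,13,14,15}
step 3: s <- (element + u)           {5}
step 4: s <- (s % 3)                 {5}
step 5: q <- ((u % 4) + (q * -7))    {5}

Answer: 6 steps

s: 0,1,2,3,4,1,6,7,8,9,10,11,12,13,14,15
u: 0,-2,-4,-6,-8,-1,-12,-14,-16,-18,-20,-22,-24,-26,-28,-30
q: -1,-1,-1,-1,-1,-25,-1,-1,-1,-1,-1,-1,-1,-1,-1,-1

steps = 6; useful = 49; efficiency = 49/96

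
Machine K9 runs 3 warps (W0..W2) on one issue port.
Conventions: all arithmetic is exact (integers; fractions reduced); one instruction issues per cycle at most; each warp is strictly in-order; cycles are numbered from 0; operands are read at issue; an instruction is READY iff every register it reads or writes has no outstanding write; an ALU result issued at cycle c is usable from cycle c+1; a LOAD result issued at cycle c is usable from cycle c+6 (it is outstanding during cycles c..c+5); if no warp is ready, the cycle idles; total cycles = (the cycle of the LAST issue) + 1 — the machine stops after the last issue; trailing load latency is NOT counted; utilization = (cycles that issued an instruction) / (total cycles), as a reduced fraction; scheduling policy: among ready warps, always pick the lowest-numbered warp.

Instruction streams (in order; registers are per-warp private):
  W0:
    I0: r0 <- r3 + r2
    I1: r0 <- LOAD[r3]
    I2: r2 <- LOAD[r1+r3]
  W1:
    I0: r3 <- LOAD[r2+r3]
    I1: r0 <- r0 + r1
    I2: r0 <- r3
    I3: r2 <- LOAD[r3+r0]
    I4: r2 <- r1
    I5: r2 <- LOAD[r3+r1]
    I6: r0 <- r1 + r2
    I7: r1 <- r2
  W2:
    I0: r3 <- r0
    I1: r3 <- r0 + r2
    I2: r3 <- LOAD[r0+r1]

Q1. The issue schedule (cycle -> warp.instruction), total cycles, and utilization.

cycle 0: W0.I0
cycle 1: W0.I1
cycle 2: W0.I2
cycle 3: W1.I0
cycle 4: W1.I1
cycle 5: W2.I0
cycle 6: W2.I1
cycle 7: W2.I2
cycle 8: idle
cycle 9: W1.I2
cycle 10: W1.I3
cycle 11: idle
cycle 12: idle
cycle 13: idle
cycle 14: idle
cycle 15: idle
cycle 16: W1.I4
cycle 17: W1.I5
cycle 18: idle
cycle 19: idle
cycle 20: idle
cycle 21: idle
cycle 22: idle
cycle 23: W1.I6
cycle 24: W1.I7

Answer: 25 cycles, utilization 14/25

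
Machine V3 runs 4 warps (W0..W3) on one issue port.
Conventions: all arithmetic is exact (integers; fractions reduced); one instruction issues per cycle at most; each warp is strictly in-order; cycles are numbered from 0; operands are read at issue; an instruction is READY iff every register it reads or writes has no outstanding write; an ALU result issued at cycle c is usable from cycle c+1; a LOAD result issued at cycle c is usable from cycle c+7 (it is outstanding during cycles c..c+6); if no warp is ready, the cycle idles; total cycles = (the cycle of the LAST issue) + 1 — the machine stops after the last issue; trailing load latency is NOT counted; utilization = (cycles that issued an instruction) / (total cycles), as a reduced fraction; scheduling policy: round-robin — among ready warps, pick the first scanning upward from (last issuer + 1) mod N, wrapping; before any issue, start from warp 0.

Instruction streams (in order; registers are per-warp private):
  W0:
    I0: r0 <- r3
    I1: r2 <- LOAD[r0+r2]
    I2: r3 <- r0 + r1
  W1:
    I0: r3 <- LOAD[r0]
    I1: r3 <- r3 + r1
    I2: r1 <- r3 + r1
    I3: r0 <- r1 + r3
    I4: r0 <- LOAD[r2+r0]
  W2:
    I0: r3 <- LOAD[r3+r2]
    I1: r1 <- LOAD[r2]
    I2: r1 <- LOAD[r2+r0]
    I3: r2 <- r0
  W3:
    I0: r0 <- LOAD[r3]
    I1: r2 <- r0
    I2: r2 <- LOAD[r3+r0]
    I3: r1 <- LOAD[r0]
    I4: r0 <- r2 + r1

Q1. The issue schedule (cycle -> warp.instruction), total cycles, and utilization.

cycle 0: W0.I0
cycle 1: W1.I0
cycle 2: W2.I0
cycle 3: W3.I0
cycle 4: W0.I1
cycle 5: W2.I1
cycle 6: W0.I2
cycle 7: idle
cycle 8: W1.I1
cycle 9: W1.I2
cycle 10: W3.I1
cycle 11: W1.I3
cycle 12: W2.I2
cycle 13: W3.I2
cycle 14: W1.I4
cycle 15: W2.I3
cycle 16: W3.I3
cycle 17: idle
cycle 18: idle
cycle 19: idle
cycle 20: idle
cycle 21: idle
cycle 22: idle
cycle 23: W3.I4

Answer: 24 cycles, utilization 17/24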